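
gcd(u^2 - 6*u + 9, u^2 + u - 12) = u - 3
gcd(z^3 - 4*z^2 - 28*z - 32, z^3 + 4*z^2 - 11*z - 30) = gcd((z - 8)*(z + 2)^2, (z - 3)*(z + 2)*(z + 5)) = z + 2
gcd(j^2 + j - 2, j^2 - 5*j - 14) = j + 2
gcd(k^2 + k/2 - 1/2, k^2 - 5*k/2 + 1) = k - 1/2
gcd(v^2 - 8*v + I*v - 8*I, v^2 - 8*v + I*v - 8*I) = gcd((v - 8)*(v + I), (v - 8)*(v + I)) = v^2 + v*(-8 + I) - 8*I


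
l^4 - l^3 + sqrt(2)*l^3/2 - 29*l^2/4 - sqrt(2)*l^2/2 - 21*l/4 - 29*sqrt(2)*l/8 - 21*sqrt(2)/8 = (l - 7/2)*(l + 1)*(l + 3/2)*(l + sqrt(2)/2)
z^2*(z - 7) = z^3 - 7*z^2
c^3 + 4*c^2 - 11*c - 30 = (c - 3)*(c + 2)*(c + 5)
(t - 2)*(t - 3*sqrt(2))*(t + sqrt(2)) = t^3 - 2*sqrt(2)*t^2 - 2*t^2 - 6*t + 4*sqrt(2)*t + 12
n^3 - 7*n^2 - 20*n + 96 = (n - 8)*(n - 3)*(n + 4)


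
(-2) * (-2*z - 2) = 4*z + 4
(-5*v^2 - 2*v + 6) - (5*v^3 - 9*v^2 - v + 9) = -5*v^3 + 4*v^2 - v - 3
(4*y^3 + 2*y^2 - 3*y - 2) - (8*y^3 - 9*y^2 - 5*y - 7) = -4*y^3 + 11*y^2 + 2*y + 5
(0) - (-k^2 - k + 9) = k^2 + k - 9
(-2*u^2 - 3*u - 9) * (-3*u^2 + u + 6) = 6*u^4 + 7*u^3 + 12*u^2 - 27*u - 54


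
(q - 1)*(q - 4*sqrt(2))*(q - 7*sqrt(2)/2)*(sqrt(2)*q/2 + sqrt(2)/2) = sqrt(2)*q^4/2 - 15*q^3/2 + 27*sqrt(2)*q^2/2 + 15*q/2 - 14*sqrt(2)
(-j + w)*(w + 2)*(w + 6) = -j*w^2 - 8*j*w - 12*j + w^3 + 8*w^2 + 12*w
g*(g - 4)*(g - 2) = g^3 - 6*g^2 + 8*g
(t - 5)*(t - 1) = t^2 - 6*t + 5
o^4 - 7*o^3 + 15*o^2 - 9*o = o*(o - 3)^2*(o - 1)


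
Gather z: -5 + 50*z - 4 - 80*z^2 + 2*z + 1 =-80*z^2 + 52*z - 8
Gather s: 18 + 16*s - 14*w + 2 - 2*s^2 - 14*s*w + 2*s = -2*s^2 + s*(18 - 14*w) - 14*w + 20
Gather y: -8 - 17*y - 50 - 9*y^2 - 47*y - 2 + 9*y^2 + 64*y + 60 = 0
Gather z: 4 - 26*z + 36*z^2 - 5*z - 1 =36*z^2 - 31*z + 3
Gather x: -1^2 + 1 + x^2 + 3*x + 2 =x^2 + 3*x + 2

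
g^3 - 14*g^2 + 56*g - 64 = (g - 8)*(g - 4)*(g - 2)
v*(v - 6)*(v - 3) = v^3 - 9*v^2 + 18*v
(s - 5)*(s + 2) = s^2 - 3*s - 10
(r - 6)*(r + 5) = r^2 - r - 30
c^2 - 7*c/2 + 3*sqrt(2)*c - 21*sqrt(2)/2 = (c - 7/2)*(c + 3*sqrt(2))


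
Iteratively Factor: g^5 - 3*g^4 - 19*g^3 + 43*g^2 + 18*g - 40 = (g + 1)*(g^4 - 4*g^3 - 15*g^2 + 58*g - 40) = (g + 1)*(g + 4)*(g^3 - 8*g^2 + 17*g - 10) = (g - 1)*(g + 1)*(g + 4)*(g^2 - 7*g + 10) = (g - 2)*(g - 1)*(g + 1)*(g + 4)*(g - 5)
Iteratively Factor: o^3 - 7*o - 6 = (o - 3)*(o^2 + 3*o + 2) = (o - 3)*(o + 1)*(o + 2)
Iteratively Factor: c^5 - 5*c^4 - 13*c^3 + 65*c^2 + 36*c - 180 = (c - 2)*(c^4 - 3*c^3 - 19*c^2 + 27*c + 90) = (c - 2)*(c + 2)*(c^3 - 5*c^2 - 9*c + 45) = (c - 2)*(c + 2)*(c + 3)*(c^2 - 8*c + 15) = (c - 5)*(c - 2)*(c + 2)*(c + 3)*(c - 3)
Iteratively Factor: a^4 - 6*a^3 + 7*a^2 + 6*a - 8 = (a - 4)*(a^3 - 2*a^2 - a + 2) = (a - 4)*(a + 1)*(a^2 - 3*a + 2) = (a - 4)*(a - 2)*(a + 1)*(a - 1)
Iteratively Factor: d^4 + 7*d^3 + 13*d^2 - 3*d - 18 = (d + 2)*(d^3 + 5*d^2 + 3*d - 9) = (d + 2)*(d + 3)*(d^2 + 2*d - 3) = (d - 1)*(d + 2)*(d + 3)*(d + 3)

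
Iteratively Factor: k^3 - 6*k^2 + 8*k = (k)*(k^2 - 6*k + 8) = k*(k - 4)*(k - 2)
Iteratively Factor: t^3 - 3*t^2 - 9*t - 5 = (t + 1)*(t^2 - 4*t - 5) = (t + 1)^2*(t - 5)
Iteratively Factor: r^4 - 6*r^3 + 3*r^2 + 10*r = (r + 1)*(r^3 - 7*r^2 + 10*r) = (r - 5)*(r + 1)*(r^2 - 2*r) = r*(r - 5)*(r + 1)*(r - 2)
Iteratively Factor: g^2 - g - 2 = (g + 1)*(g - 2)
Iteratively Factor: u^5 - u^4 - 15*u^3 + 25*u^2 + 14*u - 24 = (u - 2)*(u^4 + u^3 - 13*u^2 - u + 12) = (u - 2)*(u + 4)*(u^3 - 3*u^2 - u + 3) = (u - 3)*(u - 2)*(u + 4)*(u^2 - 1) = (u - 3)*(u - 2)*(u - 1)*(u + 4)*(u + 1)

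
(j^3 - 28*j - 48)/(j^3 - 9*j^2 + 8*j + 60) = (j + 4)/(j - 5)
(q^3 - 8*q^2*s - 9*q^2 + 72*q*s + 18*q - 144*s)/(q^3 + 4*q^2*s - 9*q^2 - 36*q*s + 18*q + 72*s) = (q - 8*s)/(q + 4*s)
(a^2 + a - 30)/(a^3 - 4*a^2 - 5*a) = (a + 6)/(a*(a + 1))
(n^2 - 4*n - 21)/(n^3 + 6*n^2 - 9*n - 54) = (n - 7)/(n^2 + 3*n - 18)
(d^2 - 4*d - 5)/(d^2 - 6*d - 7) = (d - 5)/(d - 7)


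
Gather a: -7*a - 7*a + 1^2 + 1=2 - 14*a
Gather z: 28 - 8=20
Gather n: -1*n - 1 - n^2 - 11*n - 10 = -n^2 - 12*n - 11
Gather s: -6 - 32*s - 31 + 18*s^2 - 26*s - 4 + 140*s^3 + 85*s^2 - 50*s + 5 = 140*s^3 + 103*s^2 - 108*s - 36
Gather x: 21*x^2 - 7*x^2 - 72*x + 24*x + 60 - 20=14*x^2 - 48*x + 40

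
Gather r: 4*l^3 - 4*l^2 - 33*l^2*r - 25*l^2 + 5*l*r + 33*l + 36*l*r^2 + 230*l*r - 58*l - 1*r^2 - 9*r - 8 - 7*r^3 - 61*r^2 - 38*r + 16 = 4*l^3 - 29*l^2 - 25*l - 7*r^3 + r^2*(36*l - 62) + r*(-33*l^2 + 235*l - 47) + 8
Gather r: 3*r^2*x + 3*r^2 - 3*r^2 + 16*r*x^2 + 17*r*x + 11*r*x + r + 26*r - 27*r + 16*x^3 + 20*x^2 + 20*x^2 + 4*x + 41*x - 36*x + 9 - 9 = 3*r^2*x + r*(16*x^2 + 28*x) + 16*x^3 + 40*x^2 + 9*x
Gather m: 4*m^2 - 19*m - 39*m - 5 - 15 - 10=4*m^2 - 58*m - 30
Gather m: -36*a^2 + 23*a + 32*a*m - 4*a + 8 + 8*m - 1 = -36*a^2 + 19*a + m*(32*a + 8) + 7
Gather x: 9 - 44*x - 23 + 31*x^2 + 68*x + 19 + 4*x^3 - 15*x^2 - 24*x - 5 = 4*x^3 + 16*x^2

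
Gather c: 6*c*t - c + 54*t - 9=c*(6*t - 1) + 54*t - 9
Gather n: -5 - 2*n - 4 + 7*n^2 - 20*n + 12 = 7*n^2 - 22*n + 3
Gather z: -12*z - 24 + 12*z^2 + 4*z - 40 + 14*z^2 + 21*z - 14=26*z^2 + 13*z - 78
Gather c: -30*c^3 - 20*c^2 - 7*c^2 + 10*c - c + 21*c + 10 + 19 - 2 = -30*c^3 - 27*c^2 + 30*c + 27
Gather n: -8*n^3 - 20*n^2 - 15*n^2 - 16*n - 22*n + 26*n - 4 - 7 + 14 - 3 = -8*n^3 - 35*n^2 - 12*n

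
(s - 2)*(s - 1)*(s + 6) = s^3 + 3*s^2 - 16*s + 12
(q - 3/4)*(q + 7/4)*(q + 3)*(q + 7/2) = q^4 + 15*q^3/2 + 251*q^2/16 + 63*q/32 - 441/32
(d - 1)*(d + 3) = d^2 + 2*d - 3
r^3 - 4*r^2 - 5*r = r*(r - 5)*(r + 1)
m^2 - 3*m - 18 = (m - 6)*(m + 3)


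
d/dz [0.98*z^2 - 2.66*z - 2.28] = 1.96*z - 2.66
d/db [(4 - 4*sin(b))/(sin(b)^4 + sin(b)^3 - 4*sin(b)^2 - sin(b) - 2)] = 4*(3*sin(b)^4 - 2*sin(b)^3 - 7*sin(b)^2 + 8*sin(b) + 3)*cos(b)/(sin(b)^4 + sin(b)^3 - 4*sin(b)^2 - sin(b) - 2)^2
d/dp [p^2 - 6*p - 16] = 2*p - 6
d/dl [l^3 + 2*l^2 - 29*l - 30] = 3*l^2 + 4*l - 29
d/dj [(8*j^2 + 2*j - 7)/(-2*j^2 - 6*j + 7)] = 4*(-11*j^2 + 21*j - 7)/(4*j^4 + 24*j^3 + 8*j^2 - 84*j + 49)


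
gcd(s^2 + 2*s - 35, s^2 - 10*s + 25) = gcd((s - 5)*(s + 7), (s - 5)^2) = s - 5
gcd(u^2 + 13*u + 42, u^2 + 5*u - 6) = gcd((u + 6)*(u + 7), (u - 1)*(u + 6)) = u + 6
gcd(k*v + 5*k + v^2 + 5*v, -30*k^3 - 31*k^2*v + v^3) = k + v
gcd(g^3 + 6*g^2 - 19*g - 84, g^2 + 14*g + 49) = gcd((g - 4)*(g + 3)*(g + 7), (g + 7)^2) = g + 7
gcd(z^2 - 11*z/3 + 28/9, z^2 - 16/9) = z - 4/3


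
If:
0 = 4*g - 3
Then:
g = 3/4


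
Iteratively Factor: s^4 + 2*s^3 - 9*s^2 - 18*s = (s + 3)*(s^3 - s^2 - 6*s) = (s - 3)*(s + 3)*(s^2 + 2*s) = s*(s - 3)*(s + 3)*(s + 2)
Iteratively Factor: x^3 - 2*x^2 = (x)*(x^2 - 2*x) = x*(x - 2)*(x)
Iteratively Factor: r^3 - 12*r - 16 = (r - 4)*(r^2 + 4*r + 4) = (r - 4)*(r + 2)*(r + 2)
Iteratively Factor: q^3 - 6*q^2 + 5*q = (q - 1)*(q^2 - 5*q) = q*(q - 1)*(q - 5)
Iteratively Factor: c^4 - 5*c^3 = (c - 5)*(c^3) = c*(c - 5)*(c^2) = c^2*(c - 5)*(c)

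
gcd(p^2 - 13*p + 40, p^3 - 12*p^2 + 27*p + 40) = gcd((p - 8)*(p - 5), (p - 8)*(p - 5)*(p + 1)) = p^2 - 13*p + 40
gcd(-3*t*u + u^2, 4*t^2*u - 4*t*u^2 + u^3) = u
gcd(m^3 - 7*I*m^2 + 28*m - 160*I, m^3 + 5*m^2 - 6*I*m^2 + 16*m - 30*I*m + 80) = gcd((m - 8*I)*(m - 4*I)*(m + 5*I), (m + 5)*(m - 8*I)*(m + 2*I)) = m - 8*I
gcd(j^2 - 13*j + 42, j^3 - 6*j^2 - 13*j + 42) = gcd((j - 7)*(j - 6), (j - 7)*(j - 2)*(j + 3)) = j - 7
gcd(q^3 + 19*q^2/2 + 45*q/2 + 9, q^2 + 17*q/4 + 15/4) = q + 3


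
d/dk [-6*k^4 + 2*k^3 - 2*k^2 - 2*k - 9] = -24*k^3 + 6*k^2 - 4*k - 2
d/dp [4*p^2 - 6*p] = 8*p - 6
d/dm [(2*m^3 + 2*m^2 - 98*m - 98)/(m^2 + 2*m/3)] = 6*(3*m^4 + 4*m^3 + 149*m^2 + 294*m + 98)/(m^2*(9*m^2 + 12*m + 4))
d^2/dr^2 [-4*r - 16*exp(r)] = -16*exp(r)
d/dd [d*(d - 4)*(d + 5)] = 3*d^2 + 2*d - 20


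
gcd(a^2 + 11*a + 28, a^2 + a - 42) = a + 7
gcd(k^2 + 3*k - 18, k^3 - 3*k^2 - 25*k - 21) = 1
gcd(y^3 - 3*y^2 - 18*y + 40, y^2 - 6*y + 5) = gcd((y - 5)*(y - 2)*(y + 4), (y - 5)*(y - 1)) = y - 5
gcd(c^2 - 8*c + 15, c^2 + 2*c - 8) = 1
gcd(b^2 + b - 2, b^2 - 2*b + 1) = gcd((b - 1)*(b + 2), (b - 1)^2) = b - 1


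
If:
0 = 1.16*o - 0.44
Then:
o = 0.38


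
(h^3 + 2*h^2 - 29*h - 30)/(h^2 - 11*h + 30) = (h^2 + 7*h + 6)/(h - 6)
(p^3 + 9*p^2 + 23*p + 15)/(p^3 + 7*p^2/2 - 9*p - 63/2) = 2*(p^2 + 6*p + 5)/(2*p^2 + p - 21)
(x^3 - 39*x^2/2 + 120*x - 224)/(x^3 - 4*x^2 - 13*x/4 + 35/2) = 2*(x^2 - 16*x + 64)/(2*x^2 - x - 10)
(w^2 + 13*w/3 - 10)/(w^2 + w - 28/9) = 3*(3*w^2 + 13*w - 30)/(9*w^2 + 9*w - 28)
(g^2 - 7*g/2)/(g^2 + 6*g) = (g - 7/2)/(g + 6)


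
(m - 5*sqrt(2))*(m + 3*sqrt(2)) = m^2 - 2*sqrt(2)*m - 30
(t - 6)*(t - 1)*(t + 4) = t^3 - 3*t^2 - 22*t + 24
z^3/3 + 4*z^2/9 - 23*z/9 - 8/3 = (z/3 + 1)*(z - 8/3)*(z + 1)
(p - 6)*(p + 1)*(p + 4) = p^3 - p^2 - 26*p - 24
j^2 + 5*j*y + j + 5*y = (j + 1)*(j + 5*y)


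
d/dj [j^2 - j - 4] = 2*j - 1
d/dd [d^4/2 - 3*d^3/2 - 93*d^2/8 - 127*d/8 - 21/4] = 2*d^3 - 9*d^2/2 - 93*d/4 - 127/8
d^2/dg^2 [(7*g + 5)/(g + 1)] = -4/(g + 1)^3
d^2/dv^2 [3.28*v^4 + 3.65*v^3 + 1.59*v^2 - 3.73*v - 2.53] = 39.36*v^2 + 21.9*v + 3.18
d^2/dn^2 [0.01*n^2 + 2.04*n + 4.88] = 0.0200000000000000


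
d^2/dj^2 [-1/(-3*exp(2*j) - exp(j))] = (-(3*exp(j) + 1)*(12*exp(j) + 1) + 2*(6*exp(j) + 1)^2)*exp(-j)/(3*exp(j) + 1)^3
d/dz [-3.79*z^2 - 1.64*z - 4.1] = -7.58*z - 1.64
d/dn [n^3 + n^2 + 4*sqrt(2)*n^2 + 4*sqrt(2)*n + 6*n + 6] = 3*n^2 + 2*n + 8*sqrt(2)*n + 4*sqrt(2) + 6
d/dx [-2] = 0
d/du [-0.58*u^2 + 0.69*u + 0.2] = 0.69 - 1.16*u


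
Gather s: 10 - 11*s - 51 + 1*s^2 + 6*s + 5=s^2 - 5*s - 36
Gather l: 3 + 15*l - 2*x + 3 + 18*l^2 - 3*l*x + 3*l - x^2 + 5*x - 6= 18*l^2 + l*(18 - 3*x) - x^2 + 3*x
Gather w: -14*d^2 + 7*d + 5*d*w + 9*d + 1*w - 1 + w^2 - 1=-14*d^2 + 16*d + w^2 + w*(5*d + 1) - 2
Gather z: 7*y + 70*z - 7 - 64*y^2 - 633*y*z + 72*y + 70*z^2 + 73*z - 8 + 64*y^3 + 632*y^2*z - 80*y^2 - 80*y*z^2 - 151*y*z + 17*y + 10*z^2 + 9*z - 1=64*y^3 - 144*y^2 + 96*y + z^2*(80 - 80*y) + z*(632*y^2 - 784*y + 152) - 16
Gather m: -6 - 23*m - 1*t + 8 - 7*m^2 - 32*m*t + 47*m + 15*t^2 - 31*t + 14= -7*m^2 + m*(24 - 32*t) + 15*t^2 - 32*t + 16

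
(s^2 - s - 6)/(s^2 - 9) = (s + 2)/(s + 3)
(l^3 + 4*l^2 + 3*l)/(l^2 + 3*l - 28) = l*(l^2 + 4*l + 3)/(l^2 + 3*l - 28)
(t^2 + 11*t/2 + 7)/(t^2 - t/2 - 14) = (t + 2)/(t - 4)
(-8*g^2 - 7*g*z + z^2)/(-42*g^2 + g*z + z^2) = (-8*g^2 - 7*g*z + z^2)/(-42*g^2 + g*z + z^2)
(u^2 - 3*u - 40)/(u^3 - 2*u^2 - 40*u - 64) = (u + 5)/(u^2 + 6*u + 8)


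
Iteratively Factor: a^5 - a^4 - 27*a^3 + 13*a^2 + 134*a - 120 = (a + 3)*(a^4 - 4*a^3 - 15*a^2 + 58*a - 40) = (a + 3)*(a + 4)*(a^3 - 8*a^2 + 17*a - 10) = (a - 2)*(a + 3)*(a + 4)*(a^2 - 6*a + 5) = (a - 2)*(a - 1)*(a + 3)*(a + 4)*(a - 5)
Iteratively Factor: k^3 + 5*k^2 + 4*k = (k + 4)*(k^2 + k) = (k + 1)*(k + 4)*(k)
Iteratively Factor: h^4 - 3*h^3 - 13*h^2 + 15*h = (h + 3)*(h^3 - 6*h^2 + 5*h) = (h - 1)*(h + 3)*(h^2 - 5*h) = (h - 5)*(h - 1)*(h + 3)*(h)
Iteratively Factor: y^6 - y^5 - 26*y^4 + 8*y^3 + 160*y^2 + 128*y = (y - 4)*(y^5 + 3*y^4 - 14*y^3 - 48*y^2 - 32*y) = (y - 4)*(y + 1)*(y^4 + 2*y^3 - 16*y^2 - 32*y) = (y - 4)^2*(y + 1)*(y^3 + 6*y^2 + 8*y) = (y - 4)^2*(y + 1)*(y + 4)*(y^2 + 2*y) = (y - 4)^2*(y + 1)*(y + 2)*(y + 4)*(y)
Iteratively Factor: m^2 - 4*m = (m - 4)*(m)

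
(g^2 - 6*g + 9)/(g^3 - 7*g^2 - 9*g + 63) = (g - 3)/(g^2 - 4*g - 21)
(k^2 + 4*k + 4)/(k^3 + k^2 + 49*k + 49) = (k^2 + 4*k + 4)/(k^3 + k^2 + 49*k + 49)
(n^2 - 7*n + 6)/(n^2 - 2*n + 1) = (n - 6)/(n - 1)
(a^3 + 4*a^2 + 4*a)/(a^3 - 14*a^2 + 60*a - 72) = a*(a^2 + 4*a + 4)/(a^3 - 14*a^2 + 60*a - 72)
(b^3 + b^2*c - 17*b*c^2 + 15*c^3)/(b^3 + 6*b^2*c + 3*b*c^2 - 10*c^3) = (b - 3*c)/(b + 2*c)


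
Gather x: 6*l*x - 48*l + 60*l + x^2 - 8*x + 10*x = 12*l + x^2 + x*(6*l + 2)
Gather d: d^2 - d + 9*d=d^2 + 8*d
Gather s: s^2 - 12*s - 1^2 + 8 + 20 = s^2 - 12*s + 27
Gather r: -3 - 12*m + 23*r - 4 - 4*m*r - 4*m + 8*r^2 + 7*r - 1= -16*m + 8*r^2 + r*(30 - 4*m) - 8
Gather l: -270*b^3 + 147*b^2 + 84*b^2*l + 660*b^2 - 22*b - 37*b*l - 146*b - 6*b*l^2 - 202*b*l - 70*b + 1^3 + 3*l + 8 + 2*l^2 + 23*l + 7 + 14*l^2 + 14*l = -270*b^3 + 807*b^2 - 238*b + l^2*(16 - 6*b) + l*(84*b^2 - 239*b + 40) + 16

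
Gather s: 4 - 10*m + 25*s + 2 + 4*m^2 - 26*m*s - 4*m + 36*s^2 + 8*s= 4*m^2 - 14*m + 36*s^2 + s*(33 - 26*m) + 6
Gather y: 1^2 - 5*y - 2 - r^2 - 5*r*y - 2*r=-r^2 - 2*r + y*(-5*r - 5) - 1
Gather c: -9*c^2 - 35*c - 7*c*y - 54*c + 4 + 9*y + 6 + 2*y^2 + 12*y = -9*c^2 + c*(-7*y - 89) + 2*y^2 + 21*y + 10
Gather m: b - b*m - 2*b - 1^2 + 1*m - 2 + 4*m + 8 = -b + m*(5 - b) + 5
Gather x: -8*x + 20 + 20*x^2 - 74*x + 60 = 20*x^2 - 82*x + 80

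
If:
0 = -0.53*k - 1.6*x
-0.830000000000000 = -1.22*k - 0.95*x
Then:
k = 0.92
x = -0.30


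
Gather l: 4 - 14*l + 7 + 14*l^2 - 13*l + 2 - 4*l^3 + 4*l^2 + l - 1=-4*l^3 + 18*l^2 - 26*l + 12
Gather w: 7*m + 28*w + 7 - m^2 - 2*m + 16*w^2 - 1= -m^2 + 5*m + 16*w^2 + 28*w + 6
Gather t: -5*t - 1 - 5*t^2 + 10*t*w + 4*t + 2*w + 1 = -5*t^2 + t*(10*w - 1) + 2*w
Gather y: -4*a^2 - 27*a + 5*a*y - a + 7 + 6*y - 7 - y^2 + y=-4*a^2 - 28*a - y^2 + y*(5*a + 7)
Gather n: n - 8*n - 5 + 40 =35 - 7*n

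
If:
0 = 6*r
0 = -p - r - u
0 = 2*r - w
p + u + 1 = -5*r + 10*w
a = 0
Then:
No Solution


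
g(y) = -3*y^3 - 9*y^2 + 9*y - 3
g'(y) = -9*y^2 - 18*y + 9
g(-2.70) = -33.86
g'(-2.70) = -8.01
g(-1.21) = -21.75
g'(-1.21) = 17.60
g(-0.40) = -7.85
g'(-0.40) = 14.76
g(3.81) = -265.27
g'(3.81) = -190.22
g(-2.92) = -31.33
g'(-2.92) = -15.18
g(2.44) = -78.20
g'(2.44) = -88.50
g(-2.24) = -34.60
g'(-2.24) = 4.16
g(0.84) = -3.57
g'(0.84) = -12.47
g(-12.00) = 3777.00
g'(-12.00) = -1071.00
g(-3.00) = -30.00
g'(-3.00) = -18.00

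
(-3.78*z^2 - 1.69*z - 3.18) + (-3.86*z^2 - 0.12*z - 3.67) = -7.64*z^2 - 1.81*z - 6.85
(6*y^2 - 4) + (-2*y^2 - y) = 4*y^2 - y - 4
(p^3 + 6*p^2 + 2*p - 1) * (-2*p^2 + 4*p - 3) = -2*p^5 - 8*p^4 + 17*p^3 - 8*p^2 - 10*p + 3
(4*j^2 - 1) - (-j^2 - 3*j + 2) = 5*j^2 + 3*j - 3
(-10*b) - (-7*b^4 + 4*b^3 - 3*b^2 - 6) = 7*b^4 - 4*b^3 + 3*b^2 - 10*b + 6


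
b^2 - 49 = (b - 7)*(b + 7)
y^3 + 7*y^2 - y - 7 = (y - 1)*(y + 1)*(y + 7)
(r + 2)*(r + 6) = r^2 + 8*r + 12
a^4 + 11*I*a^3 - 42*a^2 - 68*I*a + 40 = (a + 2*I)^3*(a + 5*I)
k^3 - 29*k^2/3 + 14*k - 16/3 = (k - 8)*(k - 1)*(k - 2/3)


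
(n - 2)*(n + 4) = n^2 + 2*n - 8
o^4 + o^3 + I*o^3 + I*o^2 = o^2*(o + 1)*(o + I)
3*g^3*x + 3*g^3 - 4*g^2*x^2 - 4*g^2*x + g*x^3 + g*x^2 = (-3*g + x)*(-g + x)*(g*x + g)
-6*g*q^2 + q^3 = q^2*(-6*g + q)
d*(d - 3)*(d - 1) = d^3 - 4*d^2 + 3*d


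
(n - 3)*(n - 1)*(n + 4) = n^3 - 13*n + 12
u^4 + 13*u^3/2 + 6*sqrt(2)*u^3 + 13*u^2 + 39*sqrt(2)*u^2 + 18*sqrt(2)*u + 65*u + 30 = (u + 1/2)*(u + 6)*(u + sqrt(2))*(u + 5*sqrt(2))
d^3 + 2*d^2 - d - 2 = (d - 1)*(d + 1)*(d + 2)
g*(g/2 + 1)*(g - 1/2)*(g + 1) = g^4/2 + 5*g^3/4 + g^2/4 - g/2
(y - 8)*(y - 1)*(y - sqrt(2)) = y^3 - 9*y^2 - sqrt(2)*y^2 + 8*y + 9*sqrt(2)*y - 8*sqrt(2)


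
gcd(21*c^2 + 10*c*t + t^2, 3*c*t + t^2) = 3*c + t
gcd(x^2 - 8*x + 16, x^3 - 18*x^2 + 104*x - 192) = x - 4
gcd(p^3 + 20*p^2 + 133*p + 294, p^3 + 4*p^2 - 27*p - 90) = p + 6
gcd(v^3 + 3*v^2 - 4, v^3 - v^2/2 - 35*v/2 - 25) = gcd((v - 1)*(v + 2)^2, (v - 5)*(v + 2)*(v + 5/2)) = v + 2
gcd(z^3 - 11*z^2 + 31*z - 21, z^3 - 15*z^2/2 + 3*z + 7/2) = z^2 - 8*z + 7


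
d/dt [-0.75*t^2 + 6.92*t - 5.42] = 6.92 - 1.5*t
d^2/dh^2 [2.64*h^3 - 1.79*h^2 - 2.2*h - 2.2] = 15.84*h - 3.58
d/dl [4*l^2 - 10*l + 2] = 8*l - 10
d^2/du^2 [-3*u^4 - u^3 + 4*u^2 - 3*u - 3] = -36*u^2 - 6*u + 8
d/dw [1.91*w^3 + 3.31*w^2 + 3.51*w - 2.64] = 5.73*w^2 + 6.62*w + 3.51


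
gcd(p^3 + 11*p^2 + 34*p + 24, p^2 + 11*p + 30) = p + 6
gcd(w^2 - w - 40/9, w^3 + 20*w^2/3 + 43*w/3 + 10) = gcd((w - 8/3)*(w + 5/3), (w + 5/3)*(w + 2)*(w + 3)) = w + 5/3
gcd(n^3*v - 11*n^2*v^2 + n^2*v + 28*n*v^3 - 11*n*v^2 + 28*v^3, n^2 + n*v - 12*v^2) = 1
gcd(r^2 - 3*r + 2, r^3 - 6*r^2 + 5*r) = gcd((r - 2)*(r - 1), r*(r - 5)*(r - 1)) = r - 1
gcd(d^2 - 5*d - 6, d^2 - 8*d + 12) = d - 6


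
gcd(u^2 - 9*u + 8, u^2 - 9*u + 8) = u^2 - 9*u + 8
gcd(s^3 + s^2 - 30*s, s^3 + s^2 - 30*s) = s^3 + s^2 - 30*s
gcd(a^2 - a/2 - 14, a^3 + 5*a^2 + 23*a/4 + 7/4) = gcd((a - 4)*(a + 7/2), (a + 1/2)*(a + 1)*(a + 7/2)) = a + 7/2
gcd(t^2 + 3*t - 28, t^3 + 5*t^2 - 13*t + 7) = t + 7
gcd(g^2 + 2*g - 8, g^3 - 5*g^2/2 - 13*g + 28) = g - 2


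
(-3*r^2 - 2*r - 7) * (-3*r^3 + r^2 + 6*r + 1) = 9*r^5 + 3*r^4 + r^3 - 22*r^2 - 44*r - 7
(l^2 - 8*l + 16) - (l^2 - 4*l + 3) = 13 - 4*l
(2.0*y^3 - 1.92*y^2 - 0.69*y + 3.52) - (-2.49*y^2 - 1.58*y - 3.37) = 2.0*y^3 + 0.57*y^2 + 0.89*y + 6.89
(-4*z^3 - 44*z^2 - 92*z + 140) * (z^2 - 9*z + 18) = -4*z^5 - 8*z^4 + 232*z^3 + 176*z^2 - 2916*z + 2520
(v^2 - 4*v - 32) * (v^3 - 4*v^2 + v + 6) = v^5 - 8*v^4 - 15*v^3 + 130*v^2 - 56*v - 192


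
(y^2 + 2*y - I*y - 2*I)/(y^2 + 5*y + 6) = (y - I)/(y + 3)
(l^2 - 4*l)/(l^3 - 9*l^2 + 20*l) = 1/(l - 5)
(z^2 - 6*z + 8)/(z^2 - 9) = (z^2 - 6*z + 8)/(z^2 - 9)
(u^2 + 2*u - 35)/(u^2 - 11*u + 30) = (u + 7)/(u - 6)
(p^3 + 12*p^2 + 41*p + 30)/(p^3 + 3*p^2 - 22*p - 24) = (p + 5)/(p - 4)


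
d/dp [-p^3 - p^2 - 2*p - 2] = -3*p^2 - 2*p - 2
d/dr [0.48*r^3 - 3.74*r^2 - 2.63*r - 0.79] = 1.44*r^2 - 7.48*r - 2.63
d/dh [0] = 0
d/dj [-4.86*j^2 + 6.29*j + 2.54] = 6.29 - 9.72*j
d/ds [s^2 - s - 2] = 2*s - 1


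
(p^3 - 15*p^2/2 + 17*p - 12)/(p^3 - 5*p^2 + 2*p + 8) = (p - 3/2)/(p + 1)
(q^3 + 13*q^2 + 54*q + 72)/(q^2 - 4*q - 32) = (q^2 + 9*q + 18)/(q - 8)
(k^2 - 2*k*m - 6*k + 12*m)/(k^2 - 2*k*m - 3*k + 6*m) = (k - 6)/(k - 3)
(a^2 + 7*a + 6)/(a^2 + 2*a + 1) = (a + 6)/(a + 1)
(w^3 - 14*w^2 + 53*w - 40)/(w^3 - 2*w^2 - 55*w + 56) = (w - 5)/(w + 7)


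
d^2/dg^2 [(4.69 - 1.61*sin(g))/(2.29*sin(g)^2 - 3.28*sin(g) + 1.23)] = (8.443001*sin(g)^5 - 86.286284*sin(g)^4 + 61.58726*sin(g)^3 + 156.448754*sin(g)^2 - 200.641413*sin(g) + 61.502378)/(2.29*sin(g)^2 - 3.28*sin(g) + 1.23)^3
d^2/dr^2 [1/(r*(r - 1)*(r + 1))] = (12*r^4 - 6*r^2 + 2)/(r^9 - 3*r^7 + 3*r^5 - r^3)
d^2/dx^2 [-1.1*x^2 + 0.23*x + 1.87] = -2.20000000000000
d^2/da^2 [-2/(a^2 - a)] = 4*(a*(a - 1) - (2*a - 1)^2)/(a^3*(a - 1)^3)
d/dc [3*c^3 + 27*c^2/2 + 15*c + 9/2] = 9*c^2 + 27*c + 15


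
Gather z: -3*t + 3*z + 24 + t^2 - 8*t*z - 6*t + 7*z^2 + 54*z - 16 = t^2 - 9*t + 7*z^2 + z*(57 - 8*t) + 8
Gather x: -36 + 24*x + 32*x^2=32*x^2 + 24*x - 36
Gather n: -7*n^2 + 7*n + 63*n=-7*n^2 + 70*n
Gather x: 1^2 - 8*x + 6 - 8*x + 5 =12 - 16*x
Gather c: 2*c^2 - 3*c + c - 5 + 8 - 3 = 2*c^2 - 2*c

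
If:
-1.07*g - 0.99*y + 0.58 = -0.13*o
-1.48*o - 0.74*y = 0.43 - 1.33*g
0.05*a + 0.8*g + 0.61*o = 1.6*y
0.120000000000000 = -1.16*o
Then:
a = 2.94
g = 0.33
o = -0.10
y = 0.22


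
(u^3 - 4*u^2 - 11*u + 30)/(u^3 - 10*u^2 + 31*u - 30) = (u + 3)/(u - 3)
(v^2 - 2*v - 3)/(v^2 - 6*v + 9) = (v + 1)/(v - 3)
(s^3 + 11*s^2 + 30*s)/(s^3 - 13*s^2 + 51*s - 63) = s*(s^2 + 11*s + 30)/(s^3 - 13*s^2 + 51*s - 63)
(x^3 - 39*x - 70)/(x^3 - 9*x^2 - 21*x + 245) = (x + 2)/(x - 7)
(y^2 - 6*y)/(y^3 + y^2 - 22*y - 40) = y*(y - 6)/(y^3 + y^2 - 22*y - 40)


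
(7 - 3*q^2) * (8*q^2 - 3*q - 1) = -24*q^4 + 9*q^3 + 59*q^2 - 21*q - 7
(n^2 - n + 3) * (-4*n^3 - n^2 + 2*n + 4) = -4*n^5 + 3*n^4 - 9*n^3 - n^2 + 2*n + 12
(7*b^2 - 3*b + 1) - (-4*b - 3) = 7*b^2 + b + 4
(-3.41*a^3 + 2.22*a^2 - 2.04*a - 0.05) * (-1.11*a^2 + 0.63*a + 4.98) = 3.7851*a^5 - 4.6125*a^4 - 13.3188*a^3 + 9.8259*a^2 - 10.1907*a - 0.249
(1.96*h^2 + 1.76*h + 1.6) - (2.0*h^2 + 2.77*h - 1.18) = -0.04*h^2 - 1.01*h + 2.78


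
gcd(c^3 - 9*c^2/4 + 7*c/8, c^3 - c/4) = c^2 - c/2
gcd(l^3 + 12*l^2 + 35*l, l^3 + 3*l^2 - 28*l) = l^2 + 7*l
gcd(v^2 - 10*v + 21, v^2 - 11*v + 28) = v - 7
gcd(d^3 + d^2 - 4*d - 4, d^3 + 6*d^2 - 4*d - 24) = d^2 - 4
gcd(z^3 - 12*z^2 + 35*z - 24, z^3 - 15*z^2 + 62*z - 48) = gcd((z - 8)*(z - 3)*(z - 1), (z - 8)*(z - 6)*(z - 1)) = z^2 - 9*z + 8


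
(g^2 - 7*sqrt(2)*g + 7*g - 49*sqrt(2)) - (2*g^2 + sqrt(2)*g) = -g^2 - 8*sqrt(2)*g + 7*g - 49*sqrt(2)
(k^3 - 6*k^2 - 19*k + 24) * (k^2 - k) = k^5 - 7*k^4 - 13*k^3 + 43*k^2 - 24*k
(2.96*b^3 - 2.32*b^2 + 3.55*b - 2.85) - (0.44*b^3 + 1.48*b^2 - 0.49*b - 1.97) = 2.52*b^3 - 3.8*b^2 + 4.04*b - 0.88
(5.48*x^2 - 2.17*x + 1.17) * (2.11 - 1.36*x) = -7.4528*x^3 + 14.514*x^2 - 6.1699*x + 2.4687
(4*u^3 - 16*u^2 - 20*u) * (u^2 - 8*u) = 4*u^5 - 48*u^4 + 108*u^3 + 160*u^2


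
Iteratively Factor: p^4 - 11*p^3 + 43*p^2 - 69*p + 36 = (p - 4)*(p^3 - 7*p^2 + 15*p - 9) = (p - 4)*(p - 3)*(p^2 - 4*p + 3) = (p - 4)*(p - 3)*(p - 1)*(p - 3)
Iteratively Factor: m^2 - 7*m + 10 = (m - 5)*(m - 2)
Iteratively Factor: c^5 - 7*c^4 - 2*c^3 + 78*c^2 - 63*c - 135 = (c + 1)*(c^4 - 8*c^3 + 6*c^2 + 72*c - 135) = (c + 1)*(c + 3)*(c^3 - 11*c^2 + 39*c - 45) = (c - 5)*(c + 1)*(c + 3)*(c^2 - 6*c + 9) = (c - 5)*(c - 3)*(c + 1)*(c + 3)*(c - 3)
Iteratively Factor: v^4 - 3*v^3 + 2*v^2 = (v)*(v^3 - 3*v^2 + 2*v) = v^2*(v^2 - 3*v + 2) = v^2*(v - 2)*(v - 1)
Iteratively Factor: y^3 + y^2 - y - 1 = (y + 1)*(y^2 - 1) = (y - 1)*(y + 1)*(y + 1)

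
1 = 1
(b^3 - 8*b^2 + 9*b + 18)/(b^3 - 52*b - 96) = (-b^3 + 8*b^2 - 9*b - 18)/(-b^3 + 52*b + 96)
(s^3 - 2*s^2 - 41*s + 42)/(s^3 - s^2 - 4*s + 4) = (s^2 - s - 42)/(s^2 - 4)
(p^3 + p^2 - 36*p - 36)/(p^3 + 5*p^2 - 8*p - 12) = (p - 6)/(p - 2)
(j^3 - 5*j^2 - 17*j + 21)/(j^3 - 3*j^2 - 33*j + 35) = (j + 3)/(j + 5)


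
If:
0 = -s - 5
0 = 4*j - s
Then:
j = -5/4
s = -5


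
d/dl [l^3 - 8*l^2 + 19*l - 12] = 3*l^2 - 16*l + 19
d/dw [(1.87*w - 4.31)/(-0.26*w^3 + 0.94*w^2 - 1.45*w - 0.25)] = (0.9724*w^3 - 5.1196*w^2 + 8.1028*w - 6.717)/(0.0676*w^6 - 0.4888*w^5 + 1.6376*w^4 - 2.596*w^3 + 1.6325*w^2 + 0.725*w + 0.0625)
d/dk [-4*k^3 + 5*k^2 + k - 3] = -12*k^2 + 10*k + 1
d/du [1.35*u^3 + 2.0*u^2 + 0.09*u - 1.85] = 4.05*u^2 + 4.0*u + 0.09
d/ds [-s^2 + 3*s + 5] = 3 - 2*s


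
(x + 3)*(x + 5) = x^2 + 8*x + 15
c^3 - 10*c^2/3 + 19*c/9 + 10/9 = (c - 2)*(c - 5/3)*(c + 1/3)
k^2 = k^2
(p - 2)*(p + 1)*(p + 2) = p^3 + p^2 - 4*p - 4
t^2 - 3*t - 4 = (t - 4)*(t + 1)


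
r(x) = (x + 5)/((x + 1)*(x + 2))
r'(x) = 1/((x + 1)*(x + 2)) - (x + 5)/((x + 1)*(x + 2)^2) - (x + 5)/((x + 1)^2*(x + 2)) = (-x^2 - 10*x - 13)/(x^4 + 6*x^3 + 13*x^2 + 12*x + 4)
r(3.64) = 0.33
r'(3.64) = -0.09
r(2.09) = 0.56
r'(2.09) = -0.24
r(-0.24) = 3.56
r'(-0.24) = -5.96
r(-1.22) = -22.03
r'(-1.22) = -77.71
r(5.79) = 0.20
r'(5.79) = -0.04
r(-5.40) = -0.03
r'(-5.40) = 0.05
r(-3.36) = 0.51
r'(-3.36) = 0.90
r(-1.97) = -104.12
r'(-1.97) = 3329.08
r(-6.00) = -0.05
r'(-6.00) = 0.03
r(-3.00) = 1.00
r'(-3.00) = 2.00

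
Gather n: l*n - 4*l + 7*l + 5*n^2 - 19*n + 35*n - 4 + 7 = 3*l + 5*n^2 + n*(l + 16) + 3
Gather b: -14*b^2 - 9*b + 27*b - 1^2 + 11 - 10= -14*b^2 + 18*b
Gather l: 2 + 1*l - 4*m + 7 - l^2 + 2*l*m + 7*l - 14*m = -l^2 + l*(2*m + 8) - 18*m + 9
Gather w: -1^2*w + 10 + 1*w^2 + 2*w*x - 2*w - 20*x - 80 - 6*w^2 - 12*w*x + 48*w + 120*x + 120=-5*w^2 + w*(45 - 10*x) + 100*x + 50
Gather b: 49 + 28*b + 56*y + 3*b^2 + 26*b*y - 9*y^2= 3*b^2 + b*(26*y + 28) - 9*y^2 + 56*y + 49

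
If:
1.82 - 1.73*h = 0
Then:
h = 1.05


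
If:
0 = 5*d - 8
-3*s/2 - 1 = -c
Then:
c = 3*s/2 + 1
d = 8/5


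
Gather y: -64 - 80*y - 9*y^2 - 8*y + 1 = -9*y^2 - 88*y - 63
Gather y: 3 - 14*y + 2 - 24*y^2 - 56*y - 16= -24*y^2 - 70*y - 11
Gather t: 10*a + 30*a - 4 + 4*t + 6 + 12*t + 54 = 40*a + 16*t + 56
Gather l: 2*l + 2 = 2*l + 2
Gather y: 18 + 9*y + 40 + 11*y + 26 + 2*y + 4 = 22*y + 88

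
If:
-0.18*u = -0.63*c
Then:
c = 0.285714285714286*u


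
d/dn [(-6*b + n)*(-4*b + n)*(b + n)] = 14*b^2 - 18*b*n + 3*n^2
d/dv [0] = 0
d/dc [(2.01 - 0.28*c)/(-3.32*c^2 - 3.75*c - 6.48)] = (-0.9296*c^2 + 13.3464*c + 9.3519)/(11.0224*c^4 + 24.9*c^3 + 57.0897*c^2 + 48.6*c + 41.9904)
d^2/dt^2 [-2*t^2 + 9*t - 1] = -4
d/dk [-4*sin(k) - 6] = -4*cos(k)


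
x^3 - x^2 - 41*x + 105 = (x - 5)*(x - 3)*(x + 7)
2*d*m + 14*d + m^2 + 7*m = (2*d + m)*(m + 7)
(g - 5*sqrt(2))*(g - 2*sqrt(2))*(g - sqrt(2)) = g^3 - 8*sqrt(2)*g^2 + 34*g - 20*sqrt(2)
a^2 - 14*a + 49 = (a - 7)^2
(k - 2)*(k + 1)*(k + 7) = k^3 + 6*k^2 - 9*k - 14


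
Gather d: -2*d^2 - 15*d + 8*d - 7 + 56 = -2*d^2 - 7*d + 49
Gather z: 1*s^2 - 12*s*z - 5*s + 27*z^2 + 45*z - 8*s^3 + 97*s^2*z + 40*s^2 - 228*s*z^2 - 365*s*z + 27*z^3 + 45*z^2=-8*s^3 + 41*s^2 - 5*s + 27*z^3 + z^2*(72 - 228*s) + z*(97*s^2 - 377*s + 45)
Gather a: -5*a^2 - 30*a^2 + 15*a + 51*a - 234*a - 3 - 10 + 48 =-35*a^2 - 168*a + 35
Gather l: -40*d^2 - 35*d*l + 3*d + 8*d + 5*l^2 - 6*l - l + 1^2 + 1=-40*d^2 + 11*d + 5*l^2 + l*(-35*d - 7) + 2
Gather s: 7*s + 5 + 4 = 7*s + 9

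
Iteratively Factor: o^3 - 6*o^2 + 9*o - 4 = (o - 4)*(o^2 - 2*o + 1) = (o - 4)*(o - 1)*(o - 1)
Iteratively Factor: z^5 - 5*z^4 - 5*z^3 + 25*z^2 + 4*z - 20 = (z - 5)*(z^4 - 5*z^2 + 4) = (z - 5)*(z + 2)*(z^3 - 2*z^2 - z + 2) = (z - 5)*(z - 1)*(z + 2)*(z^2 - z - 2) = (z - 5)*(z - 1)*(z + 1)*(z + 2)*(z - 2)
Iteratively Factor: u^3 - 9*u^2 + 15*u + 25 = (u - 5)*(u^2 - 4*u - 5) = (u - 5)*(u + 1)*(u - 5)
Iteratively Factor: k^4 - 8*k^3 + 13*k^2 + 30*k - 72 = (k - 4)*(k^3 - 4*k^2 - 3*k + 18) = (k - 4)*(k - 3)*(k^2 - k - 6) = (k - 4)*(k - 3)^2*(k + 2)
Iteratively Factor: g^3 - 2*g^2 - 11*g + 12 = (g - 4)*(g^2 + 2*g - 3) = (g - 4)*(g + 3)*(g - 1)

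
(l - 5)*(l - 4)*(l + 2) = l^3 - 7*l^2 + 2*l + 40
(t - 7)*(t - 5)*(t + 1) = t^3 - 11*t^2 + 23*t + 35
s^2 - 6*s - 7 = (s - 7)*(s + 1)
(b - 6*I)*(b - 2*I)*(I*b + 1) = I*b^3 + 9*b^2 - 20*I*b - 12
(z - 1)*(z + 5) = z^2 + 4*z - 5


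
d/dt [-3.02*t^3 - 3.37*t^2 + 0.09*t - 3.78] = -9.06*t^2 - 6.74*t + 0.09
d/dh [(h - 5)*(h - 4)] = 2*h - 9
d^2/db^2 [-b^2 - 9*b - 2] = -2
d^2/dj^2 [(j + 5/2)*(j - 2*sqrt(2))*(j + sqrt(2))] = 6*j - 2*sqrt(2) + 5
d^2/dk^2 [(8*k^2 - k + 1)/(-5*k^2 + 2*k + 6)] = 2*(-55*k^3 - 795*k^2 + 120*k - 334)/(125*k^6 - 150*k^5 - 390*k^4 + 352*k^3 + 468*k^2 - 216*k - 216)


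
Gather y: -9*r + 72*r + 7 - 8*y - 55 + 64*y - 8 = 63*r + 56*y - 56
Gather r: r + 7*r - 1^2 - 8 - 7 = 8*r - 16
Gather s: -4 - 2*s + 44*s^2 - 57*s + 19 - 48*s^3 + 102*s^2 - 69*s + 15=-48*s^3 + 146*s^2 - 128*s + 30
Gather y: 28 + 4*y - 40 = 4*y - 12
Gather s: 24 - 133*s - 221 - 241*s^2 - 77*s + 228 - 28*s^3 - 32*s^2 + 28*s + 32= -28*s^3 - 273*s^2 - 182*s + 63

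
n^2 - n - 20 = (n - 5)*(n + 4)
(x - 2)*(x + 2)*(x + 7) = x^3 + 7*x^2 - 4*x - 28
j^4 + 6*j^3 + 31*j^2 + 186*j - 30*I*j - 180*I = (j + 6)*(j - 5*I)*(j - I)*(j + 6*I)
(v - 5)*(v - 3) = v^2 - 8*v + 15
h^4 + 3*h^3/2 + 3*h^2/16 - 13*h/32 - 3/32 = (h - 1/2)*(h + 1/4)*(h + 3/4)*(h + 1)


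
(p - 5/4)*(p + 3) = p^2 + 7*p/4 - 15/4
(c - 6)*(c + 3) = c^2 - 3*c - 18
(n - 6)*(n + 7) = n^2 + n - 42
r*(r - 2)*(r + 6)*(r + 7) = r^4 + 11*r^3 + 16*r^2 - 84*r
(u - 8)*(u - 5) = u^2 - 13*u + 40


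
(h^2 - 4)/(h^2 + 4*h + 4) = (h - 2)/(h + 2)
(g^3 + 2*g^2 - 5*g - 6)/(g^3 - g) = (g^2 + g - 6)/(g*(g - 1))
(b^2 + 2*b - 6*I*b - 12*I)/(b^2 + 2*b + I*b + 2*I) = (b - 6*I)/(b + I)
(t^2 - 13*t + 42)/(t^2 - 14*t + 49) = (t - 6)/(t - 7)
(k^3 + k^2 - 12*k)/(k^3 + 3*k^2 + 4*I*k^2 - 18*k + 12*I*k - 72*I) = k*(k + 4)/(k^2 + 2*k*(3 + 2*I) + 24*I)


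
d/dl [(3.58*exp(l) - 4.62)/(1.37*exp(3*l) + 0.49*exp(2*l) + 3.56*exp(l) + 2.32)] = (-9.8092*exp(3*l) + 17.234*exp(2*l) + 4.5276*exp(l) + 24.7528)*exp(l)/(1.8769*exp(6*l) + 1.3426*exp(5*l) + 9.9945*exp(4*l) + 9.8456*exp(3*l) + 14.9472*exp(2*l) + 16.5184*exp(l) + 5.3824)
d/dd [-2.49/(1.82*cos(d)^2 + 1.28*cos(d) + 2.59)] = -(9.0636*cos(d) + 3.1872)*sin(d)/(1.82*cos(d)^2 + 1.28*cos(d) + 2.59)^2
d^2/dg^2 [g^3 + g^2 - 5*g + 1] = 6*g + 2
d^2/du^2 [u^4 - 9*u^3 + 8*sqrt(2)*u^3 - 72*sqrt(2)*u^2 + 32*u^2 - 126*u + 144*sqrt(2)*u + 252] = 12*u^2 - 54*u + 48*sqrt(2)*u - 144*sqrt(2) + 64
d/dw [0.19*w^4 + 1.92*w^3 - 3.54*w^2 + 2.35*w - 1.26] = 0.76*w^3 + 5.76*w^2 - 7.08*w + 2.35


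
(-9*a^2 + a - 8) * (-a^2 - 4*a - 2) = 9*a^4 + 35*a^3 + 22*a^2 + 30*a + 16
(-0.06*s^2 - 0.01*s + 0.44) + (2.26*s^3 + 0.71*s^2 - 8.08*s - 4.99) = 2.26*s^3 + 0.65*s^2 - 8.09*s - 4.55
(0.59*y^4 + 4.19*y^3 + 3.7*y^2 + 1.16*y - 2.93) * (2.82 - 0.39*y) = -0.2301*y^5 + 0.0296999999999996*y^4 + 10.3728*y^3 + 9.9816*y^2 + 4.4139*y - 8.2626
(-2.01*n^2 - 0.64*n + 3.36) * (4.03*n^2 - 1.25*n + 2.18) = -8.1003*n^4 - 0.0667000000000004*n^3 + 9.959*n^2 - 5.5952*n + 7.3248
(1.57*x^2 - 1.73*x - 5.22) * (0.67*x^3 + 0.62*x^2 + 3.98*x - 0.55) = 1.0519*x^5 - 0.1857*x^4 + 1.6786*x^3 - 10.9853*x^2 - 19.8241*x + 2.871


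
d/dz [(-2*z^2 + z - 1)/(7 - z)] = 2*(z^2 - 14*z + 3)/(z^2 - 14*z + 49)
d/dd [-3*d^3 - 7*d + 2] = -9*d^2 - 7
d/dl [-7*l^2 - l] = -14*l - 1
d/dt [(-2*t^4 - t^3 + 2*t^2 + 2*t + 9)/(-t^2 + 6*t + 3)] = (4*t^5 - 35*t^4 - 36*t^3 + 5*t^2 + 30*t - 48)/(t^4 - 12*t^3 + 30*t^2 + 36*t + 9)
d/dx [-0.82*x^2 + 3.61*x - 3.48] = 3.61 - 1.64*x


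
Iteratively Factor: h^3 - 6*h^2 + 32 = (h - 4)*(h^2 - 2*h - 8) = (h - 4)^2*(h + 2)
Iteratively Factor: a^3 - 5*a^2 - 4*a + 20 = (a - 2)*(a^2 - 3*a - 10) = (a - 2)*(a + 2)*(a - 5)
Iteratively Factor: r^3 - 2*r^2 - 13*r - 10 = (r + 2)*(r^2 - 4*r - 5) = (r + 1)*(r + 2)*(r - 5)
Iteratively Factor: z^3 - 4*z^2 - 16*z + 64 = (z - 4)*(z^2 - 16) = (z - 4)*(z + 4)*(z - 4)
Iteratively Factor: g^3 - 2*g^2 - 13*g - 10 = (g - 5)*(g^2 + 3*g + 2) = (g - 5)*(g + 2)*(g + 1)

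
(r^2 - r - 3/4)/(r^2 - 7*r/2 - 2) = (r - 3/2)/(r - 4)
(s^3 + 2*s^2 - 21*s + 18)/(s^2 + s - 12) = (s^2 + 5*s - 6)/(s + 4)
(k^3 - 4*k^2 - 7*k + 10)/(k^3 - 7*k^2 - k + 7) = (k^2 - 3*k - 10)/(k^2 - 6*k - 7)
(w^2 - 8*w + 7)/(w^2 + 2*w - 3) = (w - 7)/(w + 3)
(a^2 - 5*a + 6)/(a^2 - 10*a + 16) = (a - 3)/(a - 8)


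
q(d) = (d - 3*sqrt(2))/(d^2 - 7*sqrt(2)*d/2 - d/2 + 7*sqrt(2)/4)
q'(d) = (d - 3*sqrt(2))*(-2*d + 1/2 + 7*sqrt(2)/2)/(d^2 - 7*sqrt(2)*d/2 - d/2 + 7*sqrt(2)/4)^2 + 1/(d^2 - 7*sqrt(2)*d/2 - d/2 + 7*sqrt(2)/4)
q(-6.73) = -0.13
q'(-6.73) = -0.02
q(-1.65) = -0.42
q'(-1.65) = -0.19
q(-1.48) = -0.45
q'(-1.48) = -0.22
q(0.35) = -5.64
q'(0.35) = -37.39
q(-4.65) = -0.18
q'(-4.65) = -0.03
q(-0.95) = -0.61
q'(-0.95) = -0.40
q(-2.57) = -0.30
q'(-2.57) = -0.09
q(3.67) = 0.14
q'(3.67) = -0.18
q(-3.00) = -0.26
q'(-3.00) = -0.07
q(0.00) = -1.71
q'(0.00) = -3.37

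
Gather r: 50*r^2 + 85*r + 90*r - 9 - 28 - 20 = 50*r^2 + 175*r - 57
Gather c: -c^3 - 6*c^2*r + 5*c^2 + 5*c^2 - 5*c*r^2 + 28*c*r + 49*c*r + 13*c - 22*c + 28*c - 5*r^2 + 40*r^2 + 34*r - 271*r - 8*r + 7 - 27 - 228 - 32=-c^3 + c^2*(10 - 6*r) + c*(-5*r^2 + 77*r + 19) + 35*r^2 - 245*r - 280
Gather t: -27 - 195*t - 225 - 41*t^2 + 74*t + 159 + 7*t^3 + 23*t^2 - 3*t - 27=7*t^3 - 18*t^2 - 124*t - 120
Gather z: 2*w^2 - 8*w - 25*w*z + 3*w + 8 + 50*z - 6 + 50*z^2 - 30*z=2*w^2 - 5*w + 50*z^2 + z*(20 - 25*w) + 2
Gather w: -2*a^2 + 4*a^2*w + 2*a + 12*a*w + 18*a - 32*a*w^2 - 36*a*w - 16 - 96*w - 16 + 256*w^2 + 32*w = -2*a^2 + 20*a + w^2*(256 - 32*a) + w*(4*a^2 - 24*a - 64) - 32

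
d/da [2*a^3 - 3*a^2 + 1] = 6*a*(a - 1)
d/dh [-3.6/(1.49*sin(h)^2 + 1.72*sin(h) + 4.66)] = (10.728*sin(h) + 6.192)*cos(h)/(1.49*sin(h)^2 + 1.72*sin(h) + 4.66)^2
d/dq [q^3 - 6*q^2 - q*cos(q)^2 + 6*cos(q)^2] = 3*q^2 + q*sin(2*q) - 12*q - 6*sin(2*q) - cos(q)^2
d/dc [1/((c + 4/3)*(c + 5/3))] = 81*(-2*c - 3)/(81*c^4 + 486*c^3 + 1089*c^2 + 1080*c + 400)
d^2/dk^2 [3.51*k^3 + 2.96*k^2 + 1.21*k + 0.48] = 21.06*k + 5.92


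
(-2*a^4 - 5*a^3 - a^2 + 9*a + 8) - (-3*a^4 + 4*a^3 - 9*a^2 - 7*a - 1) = a^4 - 9*a^3 + 8*a^2 + 16*a + 9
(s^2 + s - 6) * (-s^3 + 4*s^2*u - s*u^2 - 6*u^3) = -s^5 + 4*s^4*u - s^4 - s^3*u^2 + 4*s^3*u + 6*s^3 - 6*s^2*u^3 - s^2*u^2 - 24*s^2*u - 6*s*u^3 + 6*s*u^2 + 36*u^3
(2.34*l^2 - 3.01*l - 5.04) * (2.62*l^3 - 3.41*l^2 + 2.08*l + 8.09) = 6.1308*l^5 - 15.8656*l^4 + 1.9265*l^3 + 29.8562*l^2 - 34.8341*l - 40.7736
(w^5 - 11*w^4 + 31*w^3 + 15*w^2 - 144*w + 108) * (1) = w^5 - 11*w^4 + 31*w^3 + 15*w^2 - 144*w + 108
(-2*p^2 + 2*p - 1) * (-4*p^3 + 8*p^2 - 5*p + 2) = 8*p^5 - 24*p^4 + 30*p^3 - 22*p^2 + 9*p - 2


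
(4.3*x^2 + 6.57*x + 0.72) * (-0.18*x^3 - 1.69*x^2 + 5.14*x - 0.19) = -0.774*x^5 - 8.4496*x^4 + 10.8691*x^3 + 31.736*x^2 + 2.4525*x - 0.1368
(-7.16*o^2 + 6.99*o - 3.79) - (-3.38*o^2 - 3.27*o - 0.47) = -3.78*o^2 + 10.26*o - 3.32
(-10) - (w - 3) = -w - 7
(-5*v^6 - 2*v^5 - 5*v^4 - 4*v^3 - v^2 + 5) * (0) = 0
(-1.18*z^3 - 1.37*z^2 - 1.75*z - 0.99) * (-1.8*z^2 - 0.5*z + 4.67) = 2.124*z^5 + 3.056*z^4 - 1.6756*z^3 - 3.7409*z^2 - 7.6775*z - 4.6233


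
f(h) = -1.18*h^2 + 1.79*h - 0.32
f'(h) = 1.79 - 2.36*h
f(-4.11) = -27.61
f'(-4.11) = 11.49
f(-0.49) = -1.48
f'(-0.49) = 2.95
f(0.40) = 0.21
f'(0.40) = 0.85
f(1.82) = -0.97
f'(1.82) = -2.51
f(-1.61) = -6.26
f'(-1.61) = 5.59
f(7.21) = -48.76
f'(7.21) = -15.23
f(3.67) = -9.64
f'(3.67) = -6.87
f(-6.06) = -54.50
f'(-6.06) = 16.09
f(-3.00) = -16.31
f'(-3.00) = 8.87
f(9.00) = -79.79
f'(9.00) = -19.45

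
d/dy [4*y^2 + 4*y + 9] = 8*y + 4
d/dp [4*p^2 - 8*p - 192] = 8*p - 8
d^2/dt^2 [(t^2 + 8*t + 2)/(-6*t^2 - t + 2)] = 4*(-141*t^3 - 126*t^2 - 162*t - 23)/(216*t^6 + 108*t^5 - 198*t^4 - 71*t^3 + 66*t^2 + 12*t - 8)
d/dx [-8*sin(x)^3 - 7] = -24*sin(x)^2*cos(x)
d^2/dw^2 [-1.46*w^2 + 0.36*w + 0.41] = -2.92000000000000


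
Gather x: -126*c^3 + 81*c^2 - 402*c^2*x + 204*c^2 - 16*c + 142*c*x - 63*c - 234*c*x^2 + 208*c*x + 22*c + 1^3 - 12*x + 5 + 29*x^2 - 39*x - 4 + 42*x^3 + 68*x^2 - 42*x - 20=-126*c^3 + 285*c^2 - 57*c + 42*x^3 + x^2*(97 - 234*c) + x*(-402*c^2 + 350*c - 93) - 18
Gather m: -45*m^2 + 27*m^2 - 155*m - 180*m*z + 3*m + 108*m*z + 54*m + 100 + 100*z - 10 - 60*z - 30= -18*m^2 + m*(-72*z - 98) + 40*z + 60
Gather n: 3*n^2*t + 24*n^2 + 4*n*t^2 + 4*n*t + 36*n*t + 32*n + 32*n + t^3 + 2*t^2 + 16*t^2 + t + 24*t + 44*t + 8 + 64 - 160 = n^2*(3*t + 24) + n*(4*t^2 + 40*t + 64) + t^3 + 18*t^2 + 69*t - 88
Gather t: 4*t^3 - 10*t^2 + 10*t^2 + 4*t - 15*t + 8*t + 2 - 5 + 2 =4*t^3 - 3*t - 1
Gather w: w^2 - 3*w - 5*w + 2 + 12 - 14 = w^2 - 8*w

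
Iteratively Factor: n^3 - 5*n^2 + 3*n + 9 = (n - 3)*(n^2 - 2*n - 3) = (n - 3)^2*(n + 1)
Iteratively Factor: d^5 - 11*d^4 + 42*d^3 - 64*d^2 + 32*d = (d - 2)*(d^4 - 9*d^3 + 24*d^2 - 16*d) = (d - 2)*(d - 1)*(d^3 - 8*d^2 + 16*d) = (d - 4)*(d - 2)*(d - 1)*(d^2 - 4*d) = d*(d - 4)*(d - 2)*(d - 1)*(d - 4)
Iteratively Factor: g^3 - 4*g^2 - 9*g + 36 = (g - 4)*(g^2 - 9) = (g - 4)*(g - 3)*(g + 3)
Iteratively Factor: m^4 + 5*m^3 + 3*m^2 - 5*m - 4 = (m + 1)*(m^3 + 4*m^2 - m - 4) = (m - 1)*(m + 1)*(m^2 + 5*m + 4) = (m - 1)*(m + 1)*(m + 4)*(m + 1)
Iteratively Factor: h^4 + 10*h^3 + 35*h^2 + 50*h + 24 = (h + 4)*(h^3 + 6*h^2 + 11*h + 6) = (h + 1)*(h + 4)*(h^2 + 5*h + 6) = (h + 1)*(h + 2)*(h + 4)*(h + 3)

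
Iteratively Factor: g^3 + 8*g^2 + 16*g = (g + 4)*(g^2 + 4*g) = g*(g + 4)*(g + 4)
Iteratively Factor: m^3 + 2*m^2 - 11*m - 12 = (m + 1)*(m^2 + m - 12) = (m + 1)*(m + 4)*(m - 3)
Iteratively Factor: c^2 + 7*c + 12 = (c + 3)*(c + 4)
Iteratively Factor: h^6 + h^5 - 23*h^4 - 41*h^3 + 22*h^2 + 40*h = (h - 1)*(h^5 + 2*h^4 - 21*h^3 - 62*h^2 - 40*h) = (h - 1)*(h + 1)*(h^4 + h^3 - 22*h^2 - 40*h) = (h - 5)*(h - 1)*(h + 1)*(h^3 + 6*h^2 + 8*h) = h*(h - 5)*(h - 1)*(h + 1)*(h^2 + 6*h + 8) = h*(h - 5)*(h - 1)*(h + 1)*(h + 2)*(h + 4)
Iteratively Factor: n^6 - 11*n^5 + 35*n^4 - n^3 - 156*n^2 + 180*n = (n - 3)*(n^5 - 8*n^4 + 11*n^3 + 32*n^2 - 60*n) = (n - 3)^2*(n^4 - 5*n^3 - 4*n^2 + 20*n) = (n - 5)*(n - 3)^2*(n^3 - 4*n) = n*(n - 5)*(n - 3)^2*(n^2 - 4) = n*(n - 5)*(n - 3)^2*(n + 2)*(n - 2)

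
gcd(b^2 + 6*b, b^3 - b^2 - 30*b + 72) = b + 6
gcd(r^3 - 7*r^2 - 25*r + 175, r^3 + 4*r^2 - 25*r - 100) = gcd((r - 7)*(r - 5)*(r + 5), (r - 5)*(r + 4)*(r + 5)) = r^2 - 25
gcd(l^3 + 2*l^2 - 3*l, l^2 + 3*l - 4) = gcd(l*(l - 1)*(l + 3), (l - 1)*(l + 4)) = l - 1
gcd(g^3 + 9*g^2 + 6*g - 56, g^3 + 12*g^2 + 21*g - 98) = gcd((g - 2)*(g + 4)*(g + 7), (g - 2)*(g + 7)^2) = g^2 + 5*g - 14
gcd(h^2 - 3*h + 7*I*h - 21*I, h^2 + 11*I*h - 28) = h + 7*I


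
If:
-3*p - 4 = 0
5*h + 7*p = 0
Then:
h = 28/15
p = -4/3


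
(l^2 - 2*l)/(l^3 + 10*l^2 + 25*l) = (l - 2)/(l^2 + 10*l + 25)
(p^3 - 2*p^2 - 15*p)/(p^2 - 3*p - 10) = p*(p + 3)/(p + 2)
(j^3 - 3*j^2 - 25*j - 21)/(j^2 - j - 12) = (j^2 - 6*j - 7)/(j - 4)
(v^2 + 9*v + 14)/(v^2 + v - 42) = (v + 2)/(v - 6)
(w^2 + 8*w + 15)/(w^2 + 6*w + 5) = (w + 3)/(w + 1)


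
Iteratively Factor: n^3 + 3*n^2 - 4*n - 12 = (n + 3)*(n^2 - 4) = (n - 2)*(n + 3)*(n + 2)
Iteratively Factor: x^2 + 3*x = (x + 3)*(x)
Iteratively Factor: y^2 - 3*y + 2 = (y - 1)*(y - 2)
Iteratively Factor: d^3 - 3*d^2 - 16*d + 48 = (d - 4)*(d^2 + d - 12) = (d - 4)*(d + 4)*(d - 3)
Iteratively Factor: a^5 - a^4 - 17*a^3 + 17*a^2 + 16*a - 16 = (a + 1)*(a^4 - 2*a^3 - 15*a^2 + 32*a - 16) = (a - 1)*(a + 1)*(a^3 - a^2 - 16*a + 16) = (a - 1)^2*(a + 1)*(a^2 - 16) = (a - 4)*(a - 1)^2*(a + 1)*(a + 4)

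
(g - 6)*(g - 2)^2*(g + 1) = g^4 - 9*g^3 + 18*g^2 + 4*g - 24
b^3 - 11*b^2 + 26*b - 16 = (b - 8)*(b - 2)*(b - 1)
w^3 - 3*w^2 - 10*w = w*(w - 5)*(w + 2)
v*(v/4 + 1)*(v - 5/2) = v^3/4 + 3*v^2/8 - 5*v/2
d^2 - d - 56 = (d - 8)*(d + 7)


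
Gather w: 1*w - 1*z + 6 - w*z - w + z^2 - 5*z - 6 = -w*z + z^2 - 6*z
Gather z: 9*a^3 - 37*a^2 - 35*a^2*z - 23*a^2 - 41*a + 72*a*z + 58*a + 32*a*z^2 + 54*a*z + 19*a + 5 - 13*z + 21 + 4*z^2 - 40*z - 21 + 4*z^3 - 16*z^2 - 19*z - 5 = 9*a^3 - 60*a^2 + 36*a + 4*z^3 + z^2*(32*a - 12) + z*(-35*a^2 + 126*a - 72)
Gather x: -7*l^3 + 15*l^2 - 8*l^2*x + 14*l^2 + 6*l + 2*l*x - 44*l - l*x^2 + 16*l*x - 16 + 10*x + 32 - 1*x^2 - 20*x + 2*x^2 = -7*l^3 + 29*l^2 - 38*l + x^2*(1 - l) + x*(-8*l^2 + 18*l - 10) + 16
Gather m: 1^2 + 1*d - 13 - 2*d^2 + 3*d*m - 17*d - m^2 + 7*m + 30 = -2*d^2 - 16*d - m^2 + m*(3*d + 7) + 18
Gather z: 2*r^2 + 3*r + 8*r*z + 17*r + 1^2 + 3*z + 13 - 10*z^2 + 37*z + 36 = 2*r^2 + 20*r - 10*z^2 + z*(8*r + 40) + 50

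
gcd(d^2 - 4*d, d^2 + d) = d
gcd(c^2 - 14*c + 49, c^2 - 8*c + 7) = c - 7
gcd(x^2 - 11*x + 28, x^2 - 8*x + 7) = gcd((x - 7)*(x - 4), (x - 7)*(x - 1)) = x - 7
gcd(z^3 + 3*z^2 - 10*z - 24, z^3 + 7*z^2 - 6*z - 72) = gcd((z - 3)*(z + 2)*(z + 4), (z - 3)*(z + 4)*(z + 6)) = z^2 + z - 12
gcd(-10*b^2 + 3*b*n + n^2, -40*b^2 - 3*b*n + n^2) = 5*b + n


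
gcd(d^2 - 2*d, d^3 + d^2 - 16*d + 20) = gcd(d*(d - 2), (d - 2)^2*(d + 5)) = d - 2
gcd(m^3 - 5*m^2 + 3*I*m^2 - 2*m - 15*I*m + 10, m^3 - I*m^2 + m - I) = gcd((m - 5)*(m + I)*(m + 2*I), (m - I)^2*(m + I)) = m + I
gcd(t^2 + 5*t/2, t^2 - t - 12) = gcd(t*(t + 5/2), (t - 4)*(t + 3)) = 1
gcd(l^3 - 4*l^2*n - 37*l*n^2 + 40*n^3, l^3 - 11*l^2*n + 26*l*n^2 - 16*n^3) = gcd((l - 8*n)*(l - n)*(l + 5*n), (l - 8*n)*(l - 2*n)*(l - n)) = l^2 - 9*l*n + 8*n^2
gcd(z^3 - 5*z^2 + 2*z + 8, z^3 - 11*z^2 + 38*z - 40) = z^2 - 6*z + 8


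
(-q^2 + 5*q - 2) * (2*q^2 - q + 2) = -2*q^4 + 11*q^3 - 11*q^2 + 12*q - 4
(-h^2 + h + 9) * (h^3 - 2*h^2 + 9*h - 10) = -h^5 + 3*h^4 - 2*h^3 + h^2 + 71*h - 90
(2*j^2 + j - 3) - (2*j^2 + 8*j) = -7*j - 3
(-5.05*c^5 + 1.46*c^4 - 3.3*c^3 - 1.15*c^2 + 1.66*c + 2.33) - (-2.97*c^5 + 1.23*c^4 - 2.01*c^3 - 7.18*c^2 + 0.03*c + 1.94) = -2.08*c^5 + 0.23*c^4 - 1.29*c^3 + 6.03*c^2 + 1.63*c + 0.39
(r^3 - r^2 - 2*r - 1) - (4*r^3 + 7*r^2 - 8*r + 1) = -3*r^3 - 8*r^2 + 6*r - 2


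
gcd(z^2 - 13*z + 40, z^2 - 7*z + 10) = z - 5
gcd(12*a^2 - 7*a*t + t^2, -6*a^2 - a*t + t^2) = -3*a + t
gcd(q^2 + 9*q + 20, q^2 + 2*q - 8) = q + 4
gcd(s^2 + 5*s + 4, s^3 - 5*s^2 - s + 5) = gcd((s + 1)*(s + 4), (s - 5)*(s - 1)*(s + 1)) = s + 1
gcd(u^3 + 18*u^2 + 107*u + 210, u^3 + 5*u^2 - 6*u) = u + 6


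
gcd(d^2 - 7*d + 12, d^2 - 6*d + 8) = d - 4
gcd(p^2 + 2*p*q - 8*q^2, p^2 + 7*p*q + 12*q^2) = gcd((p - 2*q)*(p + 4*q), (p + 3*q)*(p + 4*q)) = p + 4*q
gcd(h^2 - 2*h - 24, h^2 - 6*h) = h - 6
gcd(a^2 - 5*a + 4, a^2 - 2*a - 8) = a - 4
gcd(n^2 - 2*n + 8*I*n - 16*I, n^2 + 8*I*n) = n + 8*I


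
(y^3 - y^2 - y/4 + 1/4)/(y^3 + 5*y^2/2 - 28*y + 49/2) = (4*y^2 - 1)/(2*(2*y^2 + 7*y - 49))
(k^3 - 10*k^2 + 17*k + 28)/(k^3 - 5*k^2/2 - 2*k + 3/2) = 2*(k^2 - 11*k + 28)/(2*k^2 - 7*k + 3)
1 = 1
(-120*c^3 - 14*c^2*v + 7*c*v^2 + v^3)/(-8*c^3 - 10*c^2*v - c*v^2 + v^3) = (30*c^2 + 11*c*v + v^2)/(2*c^2 + 3*c*v + v^2)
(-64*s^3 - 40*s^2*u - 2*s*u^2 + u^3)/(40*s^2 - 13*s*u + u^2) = (-8*s^2 - 6*s*u - u^2)/(5*s - u)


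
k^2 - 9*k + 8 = (k - 8)*(k - 1)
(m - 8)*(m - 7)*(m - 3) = m^3 - 18*m^2 + 101*m - 168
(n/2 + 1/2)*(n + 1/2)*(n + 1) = n^3/2 + 5*n^2/4 + n + 1/4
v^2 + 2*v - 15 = (v - 3)*(v + 5)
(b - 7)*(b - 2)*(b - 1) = b^3 - 10*b^2 + 23*b - 14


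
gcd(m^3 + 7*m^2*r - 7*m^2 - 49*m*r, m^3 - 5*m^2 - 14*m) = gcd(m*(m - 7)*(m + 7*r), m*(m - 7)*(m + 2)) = m^2 - 7*m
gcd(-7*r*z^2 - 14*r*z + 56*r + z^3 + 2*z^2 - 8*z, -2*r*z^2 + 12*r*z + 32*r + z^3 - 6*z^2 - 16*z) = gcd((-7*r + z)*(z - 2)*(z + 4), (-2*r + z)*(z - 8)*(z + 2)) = 1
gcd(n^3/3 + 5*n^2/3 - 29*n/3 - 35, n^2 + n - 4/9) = 1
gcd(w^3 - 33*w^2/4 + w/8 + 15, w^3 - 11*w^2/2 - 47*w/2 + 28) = w - 8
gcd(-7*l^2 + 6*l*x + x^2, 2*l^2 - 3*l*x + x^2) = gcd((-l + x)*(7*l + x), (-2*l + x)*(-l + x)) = -l + x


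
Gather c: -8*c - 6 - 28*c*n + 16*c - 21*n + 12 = c*(8 - 28*n) - 21*n + 6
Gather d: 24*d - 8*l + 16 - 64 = 24*d - 8*l - 48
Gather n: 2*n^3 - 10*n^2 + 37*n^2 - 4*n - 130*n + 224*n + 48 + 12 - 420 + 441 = 2*n^3 + 27*n^2 + 90*n + 81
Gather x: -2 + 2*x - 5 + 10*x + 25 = 12*x + 18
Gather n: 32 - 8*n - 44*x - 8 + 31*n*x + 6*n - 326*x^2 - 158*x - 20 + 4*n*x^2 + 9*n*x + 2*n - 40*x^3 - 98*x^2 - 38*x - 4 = n*(4*x^2 + 40*x) - 40*x^3 - 424*x^2 - 240*x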